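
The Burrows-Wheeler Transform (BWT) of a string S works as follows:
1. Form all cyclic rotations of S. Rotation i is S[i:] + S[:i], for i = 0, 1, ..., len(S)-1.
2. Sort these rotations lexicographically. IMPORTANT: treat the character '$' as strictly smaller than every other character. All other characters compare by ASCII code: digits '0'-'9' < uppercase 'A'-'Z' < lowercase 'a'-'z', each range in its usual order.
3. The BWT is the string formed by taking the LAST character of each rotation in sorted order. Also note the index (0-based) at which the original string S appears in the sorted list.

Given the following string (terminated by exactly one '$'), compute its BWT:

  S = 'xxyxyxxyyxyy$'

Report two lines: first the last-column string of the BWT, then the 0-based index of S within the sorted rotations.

All 13 rotations (rotation i = S[i:]+S[:i]):
  rot[0] = xxyxyxxyyxyy$
  rot[1] = xyxyxxyyxyy$x
  rot[2] = yxyxxyyxyy$xx
  rot[3] = xyxxyyxyy$xxy
  rot[4] = yxxyyxyy$xxyx
  rot[5] = xxyyxyy$xxyxy
  rot[6] = xyyxyy$xxyxyx
  rot[7] = yyxyy$xxyxyxx
  rot[8] = yxyy$xxyxyxxy
  rot[9] = xyy$xxyxyxxyy
  rot[10] = yy$xxyxyxxyyx
  rot[11] = y$xxyxyxxyyxy
  rot[12] = $xxyxyxxyyxyy
Sorted (with $ < everything):
  sorted[0] = $xxyxyxxyyxyy  (last char: 'y')
  sorted[1] = xxyxyxxyyxyy$  (last char: '$')
  sorted[2] = xxyyxyy$xxyxy  (last char: 'y')
  sorted[3] = xyxxyyxyy$xxy  (last char: 'y')
  sorted[4] = xyxyxxyyxyy$x  (last char: 'x')
  sorted[5] = xyy$xxyxyxxyy  (last char: 'y')
  sorted[6] = xyyxyy$xxyxyx  (last char: 'x')
  sorted[7] = y$xxyxyxxyyxy  (last char: 'y')
  sorted[8] = yxxyyxyy$xxyx  (last char: 'x')
  sorted[9] = yxyxxyyxyy$xx  (last char: 'x')
  sorted[10] = yxyy$xxyxyxxy  (last char: 'y')
  sorted[11] = yy$xxyxyxxyyx  (last char: 'x')
  sorted[12] = yyxyy$xxyxyxx  (last char: 'x')
Last column: y$yyxyxyxxyxx
Original string S is at sorted index 1

Answer: y$yyxyxyxxyxx
1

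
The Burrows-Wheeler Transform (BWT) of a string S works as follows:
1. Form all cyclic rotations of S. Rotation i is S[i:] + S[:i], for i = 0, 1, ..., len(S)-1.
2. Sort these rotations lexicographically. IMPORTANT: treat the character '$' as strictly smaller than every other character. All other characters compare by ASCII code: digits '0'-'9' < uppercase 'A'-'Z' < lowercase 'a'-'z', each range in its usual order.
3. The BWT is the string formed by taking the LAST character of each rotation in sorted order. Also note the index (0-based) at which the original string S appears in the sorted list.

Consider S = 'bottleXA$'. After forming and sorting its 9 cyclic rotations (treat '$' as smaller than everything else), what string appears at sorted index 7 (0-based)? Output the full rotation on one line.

All 9 rotations (rotation i = S[i:]+S[:i]):
  rot[0] = bottleXA$
  rot[1] = ottleXA$b
  rot[2] = ttleXA$bo
  rot[3] = tleXA$bot
  rot[4] = leXA$bott
  rot[5] = eXA$bottl
  rot[6] = XA$bottle
  rot[7] = A$bottleX
  rot[8] = $bottleXA
Sorted (with $ < everything):
  sorted[0] = $bottleXA
  sorted[1] = A$bottleX
  sorted[2] = XA$bottle
  sorted[3] = bottleXA$
  sorted[4] = eXA$bottl
  sorted[5] = leXA$bott
  sorted[6] = ottleXA$b
  sorted[7] = tleXA$bot
  sorted[8] = ttleXA$bo
sorted[7] = tleXA$bot

Answer: tleXA$bot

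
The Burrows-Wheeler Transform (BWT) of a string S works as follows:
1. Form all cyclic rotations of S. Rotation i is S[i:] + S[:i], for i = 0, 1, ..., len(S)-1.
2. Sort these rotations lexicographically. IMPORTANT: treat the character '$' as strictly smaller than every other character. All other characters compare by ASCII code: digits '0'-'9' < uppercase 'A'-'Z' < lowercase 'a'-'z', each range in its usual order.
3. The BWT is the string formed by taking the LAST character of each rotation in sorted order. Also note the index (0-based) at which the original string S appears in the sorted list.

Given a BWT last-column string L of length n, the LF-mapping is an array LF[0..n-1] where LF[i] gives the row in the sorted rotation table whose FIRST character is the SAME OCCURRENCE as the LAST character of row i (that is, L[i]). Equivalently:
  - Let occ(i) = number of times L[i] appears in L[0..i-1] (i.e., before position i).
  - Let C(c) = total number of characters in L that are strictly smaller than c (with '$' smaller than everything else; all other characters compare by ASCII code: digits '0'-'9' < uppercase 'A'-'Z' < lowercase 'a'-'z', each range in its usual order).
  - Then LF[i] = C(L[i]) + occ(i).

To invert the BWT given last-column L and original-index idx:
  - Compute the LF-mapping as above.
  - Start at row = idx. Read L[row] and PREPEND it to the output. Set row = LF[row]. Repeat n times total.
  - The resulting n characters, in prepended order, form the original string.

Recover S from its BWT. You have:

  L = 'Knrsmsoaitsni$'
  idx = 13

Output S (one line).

Answer: transmissionK$

Derivation:
LF mapping: 1 6 9 10 5 11 8 2 3 13 12 7 4 0
Walk LF starting at row 13, prepending L[row]:
  step 1: row=13, L[13]='$', prepend. Next row=LF[13]=0
  step 2: row=0, L[0]='K', prepend. Next row=LF[0]=1
  step 3: row=1, L[1]='n', prepend. Next row=LF[1]=6
  step 4: row=6, L[6]='o', prepend. Next row=LF[6]=8
  step 5: row=8, L[8]='i', prepend. Next row=LF[8]=3
  step 6: row=3, L[3]='s', prepend. Next row=LF[3]=10
  step 7: row=10, L[10]='s', prepend. Next row=LF[10]=12
  step 8: row=12, L[12]='i', prepend. Next row=LF[12]=4
  step 9: row=4, L[4]='m', prepend. Next row=LF[4]=5
  step 10: row=5, L[5]='s', prepend. Next row=LF[5]=11
  step 11: row=11, L[11]='n', prepend. Next row=LF[11]=7
  step 12: row=7, L[7]='a', prepend. Next row=LF[7]=2
  step 13: row=2, L[2]='r', prepend. Next row=LF[2]=9
  step 14: row=9, L[9]='t', prepend. Next row=LF[9]=13
Reversed output: transmissionK$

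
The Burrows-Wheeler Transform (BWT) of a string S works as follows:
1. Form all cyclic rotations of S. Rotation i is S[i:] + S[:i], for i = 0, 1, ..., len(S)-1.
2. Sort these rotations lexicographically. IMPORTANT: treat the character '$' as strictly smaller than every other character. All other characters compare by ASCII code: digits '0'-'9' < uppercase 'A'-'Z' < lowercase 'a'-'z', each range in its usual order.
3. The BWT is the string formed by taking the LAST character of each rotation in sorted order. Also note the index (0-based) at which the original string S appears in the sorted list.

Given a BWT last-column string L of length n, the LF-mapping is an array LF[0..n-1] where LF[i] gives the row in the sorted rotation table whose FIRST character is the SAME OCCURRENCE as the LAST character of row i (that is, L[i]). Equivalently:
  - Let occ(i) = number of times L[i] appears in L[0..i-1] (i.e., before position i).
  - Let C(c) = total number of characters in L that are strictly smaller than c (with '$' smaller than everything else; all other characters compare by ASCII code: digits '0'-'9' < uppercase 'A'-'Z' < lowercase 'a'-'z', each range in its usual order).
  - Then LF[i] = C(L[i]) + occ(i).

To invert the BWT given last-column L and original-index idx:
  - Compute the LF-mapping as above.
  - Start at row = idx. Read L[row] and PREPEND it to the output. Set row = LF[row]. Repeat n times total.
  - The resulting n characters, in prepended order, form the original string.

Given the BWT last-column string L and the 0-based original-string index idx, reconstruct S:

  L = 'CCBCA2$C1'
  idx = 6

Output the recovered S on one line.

LF mapping: 5 6 4 7 3 2 0 8 1
Walk LF starting at row 6, prepending L[row]:
  step 1: row=6, L[6]='$', prepend. Next row=LF[6]=0
  step 2: row=0, L[0]='C', prepend. Next row=LF[0]=5
  step 3: row=5, L[5]='2', prepend. Next row=LF[5]=2
  step 4: row=2, L[2]='B', prepend. Next row=LF[2]=4
  step 5: row=4, L[4]='A', prepend. Next row=LF[4]=3
  step 6: row=3, L[3]='C', prepend. Next row=LF[3]=7
  step 7: row=7, L[7]='C', prepend. Next row=LF[7]=8
  step 8: row=8, L[8]='1', prepend. Next row=LF[8]=1
  step 9: row=1, L[1]='C', prepend. Next row=LF[1]=6
Reversed output: C1CCAB2C$

Answer: C1CCAB2C$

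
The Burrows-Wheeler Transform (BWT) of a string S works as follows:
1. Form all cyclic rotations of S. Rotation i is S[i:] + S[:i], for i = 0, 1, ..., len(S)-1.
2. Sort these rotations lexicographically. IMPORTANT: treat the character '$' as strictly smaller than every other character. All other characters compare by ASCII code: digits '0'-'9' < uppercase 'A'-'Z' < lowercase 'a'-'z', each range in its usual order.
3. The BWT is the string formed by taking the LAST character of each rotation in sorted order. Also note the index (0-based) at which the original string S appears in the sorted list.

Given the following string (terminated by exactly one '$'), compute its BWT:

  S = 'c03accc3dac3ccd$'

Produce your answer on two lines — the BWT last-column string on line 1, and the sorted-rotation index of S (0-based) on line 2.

Answer: dc0ccd3$acca3cc3
7

Derivation:
All 16 rotations (rotation i = S[i:]+S[:i]):
  rot[0] = c03accc3dac3ccd$
  rot[1] = 03accc3dac3ccd$c
  rot[2] = 3accc3dac3ccd$c0
  rot[3] = accc3dac3ccd$c03
  rot[4] = ccc3dac3ccd$c03a
  rot[5] = cc3dac3ccd$c03ac
  rot[6] = c3dac3ccd$c03acc
  rot[7] = 3dac3ccd$c03accc
  rot[8] = dac3ccd$c03accc3
  rot[9] = ac3ccd$c03accc3d
  rot[10] = c3ccd$c03accc3da
  rot[11] = 3ccd$c03accc3dac
  rot[12] = ccd$c03accc3dac3
  rot[13] = cd$c03accc3dac3c
  rot[14] = d$c03accc3dac3cc
  rot[15] = $c03accc3dac3ccd
Sorted (with $ < everything):
  sorted[0] = $c03accc3dac3ccd  (last char: 'd')
  sorted[1] = 03accc3dac3ccd$c  (last char: 'c')
  sorted[2] = 3accc3dac3ccd$c0  (last char: '0')
  sorted[3] = 3ccd$c03accc3dac  (last char: 'c')
  sorted[4] = 3dac3ccd$c03accc  (last char: 'c')
  sorted[5] = ac3ccd$c03accc3d  (last char: 'd')
  sorted[6] = accc3dac3ccd$c03  (last char: '3')
  sorted[7] = c03accc3dac3ccd$  (last char: '$')
  sorted[8] = c3ccd$c03accc3da  (last char: 'a')
  sorted[9] = c3dac3ccd$c03acc  (last char: 'c')
  sorted[10] = cc3dac3ccd$c03ac  (last char: 'c')
  sorted[11] = ccc3dac3ccd$c03a  (last char: 'a')
  sorted[12] = ccd$c03accc3dac3  (last char: '3')
  sorted[13] = cd$c03accc3dac3c  (last char: 'c')
  sorted[14] = d$c03accc3dac3cc  (last char: 'c')
  sorted[15] = dac3ccd$c03accc3  (last char: '3')
Last column: dc0ccd3$acca3cc3
Original string S is at sorted index 7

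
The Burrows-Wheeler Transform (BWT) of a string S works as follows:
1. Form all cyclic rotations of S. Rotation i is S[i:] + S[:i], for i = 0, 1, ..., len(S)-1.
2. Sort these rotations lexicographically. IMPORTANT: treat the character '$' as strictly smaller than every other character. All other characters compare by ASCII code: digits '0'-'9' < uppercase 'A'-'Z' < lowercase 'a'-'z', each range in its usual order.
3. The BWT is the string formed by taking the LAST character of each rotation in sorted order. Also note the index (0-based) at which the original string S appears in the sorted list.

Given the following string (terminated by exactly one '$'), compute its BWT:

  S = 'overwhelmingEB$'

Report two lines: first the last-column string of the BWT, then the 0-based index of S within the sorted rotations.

Answer: BEghvnwmeli$eor
11

Derivation:
All 15 rotations (rotation i = S[i:]+S[:i]):
  rot[0] = overwhelmingEB$
  rot[1] = verwhelmingEB$o
  rot[2] = erwhelmingEB$ov
  rot[3] = rwhelmingEB$ove
  rot[4] = whelmingEB$over
  rot[5] = helmingEB$overw
  rot[6] = elmingEB$overwh
  rot[7] = lmingEB$overwhe
  rot[8] = mingEB$overwhel
  rot[9] = ingEB$overwhelm
  rot[10] = ngEB$overwhelmi
  rot[11] = gEB$overwhelmin
  rot[12] = EB$overwhelming
  rot[13] = B$overwhelmingE
  rot[14] = $overwhelmingEB
Sorted (with $ < everything):
  sorted[0] = $overwhelmingEB  (last char: 'B')
  sorted[1] = B$overwhelmingE  (last char: 'E')
  sorted[2] = EB$overwhelming  (last char: 'g')
  sorted[3] = elmingEB$overwh  (last char: 'h')
  sorted[4] = erwhelmingEB$ov  (last char: 'v')
  sorted[5] = gEB$overwhelmin  (last char: 'n')
  sorted[6] = helmingEB$overw  (last char: 'w')
  sorted[7] = ingEB$overwhelm  (last char: 'm')
  sorted[8] = lmingEB$overwhe  (last char: 'e')
  sorted[9] = mingEB$overwhel  (last char: 'l')
  sorted[10] = ngEB$overwhelmi  (last char: 'i')
  sorted[11] = overwhelmingEB$  (last char: '$')
  sorted[12] = rwhelmingEB$ove  (last char: 'e')
  sorted[13] = verwhelmingEB$o  (last char: 'o')
  sorted[14] = whelmingEB$over  (last char: 'r')
Last column: BEghvnwmeli$eor
Original string S is at sorted index 11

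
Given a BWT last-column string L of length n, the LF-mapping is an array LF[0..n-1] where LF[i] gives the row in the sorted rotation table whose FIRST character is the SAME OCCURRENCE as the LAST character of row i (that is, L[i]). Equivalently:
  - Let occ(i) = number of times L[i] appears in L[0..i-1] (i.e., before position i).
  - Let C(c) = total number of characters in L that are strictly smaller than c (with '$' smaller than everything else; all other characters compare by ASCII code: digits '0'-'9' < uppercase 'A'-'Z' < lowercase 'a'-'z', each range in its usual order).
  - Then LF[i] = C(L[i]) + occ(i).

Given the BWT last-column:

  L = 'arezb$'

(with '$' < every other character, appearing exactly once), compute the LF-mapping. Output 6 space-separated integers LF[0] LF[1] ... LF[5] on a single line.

Answer: 1 4 3 5 2 0

Derivation:
Char counts: '$':1, 'a':1, 'b':1, 'e':1, 'r':1, 'z':1
C (first-col start): C('$')=0, C('a')=1, C('b')=2, C('e')=3, C('r')=4, C('z')=5
L[0]='a': occ=0, LF[0]=C('a')+0=1+0=1
L[1]='r': occ=0, LF[1]=C('r')+0=4+0=4
L[2]='e': occ=0, LF[2]=C('e')+0=3+0=3
L[3]='z': occ=0, LF[3]=C('z')+0=5+0=5
L[4]='b': occ=0, LF[4]=C('b')+0=2+0=2
L[5]='$': occ=0, LF[5]=C('$')+0=0+0=0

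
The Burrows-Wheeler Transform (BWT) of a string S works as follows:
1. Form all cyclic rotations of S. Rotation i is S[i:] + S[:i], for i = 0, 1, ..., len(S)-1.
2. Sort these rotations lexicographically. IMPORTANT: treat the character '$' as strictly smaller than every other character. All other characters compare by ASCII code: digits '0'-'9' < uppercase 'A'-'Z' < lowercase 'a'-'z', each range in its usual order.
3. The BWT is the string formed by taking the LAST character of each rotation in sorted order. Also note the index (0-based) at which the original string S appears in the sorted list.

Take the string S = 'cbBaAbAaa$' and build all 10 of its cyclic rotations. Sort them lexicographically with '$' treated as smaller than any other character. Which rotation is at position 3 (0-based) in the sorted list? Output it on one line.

All 10 rotations (rotation i = S[i:]+S[:i]):
  rot[0] = cbBaAbAaa$
  rot[1] = bBaAbAaa$c
  rot[2] = BaAbAaa$cb
  rot[3] = aAbAaa$cbB
  rot[4] = AbAaa$cbBa
  rot[5] = bAaa$cbBaA
  rot[6] = Aaa$cbBaAb
  rot[7] = aa$cbBaAbA
  rot[8] = a$cbBaAbAa
  rot[9] = $cbBaAbAaa
Sorted (with $ < everything):
  sorted[0] = $cbBaAbAaa
  sorted[1] = Aaa$cbBaAb
  sorted[2] = AbAaa$cbBa
  sorted[3] = BaAbAaa$cb
  sorted[4] = a$cbBaAbAa
  sorted[5] = aAbAaa$cbB
  sorted[6] = aa$cbBaAbA
  sorted[7] = bAaa$cbBaA
  sorted[8] = bBaAbAaa$c
  sorted[9] = cbBaAbAaa$
sorted[3] = BaAbAaa$cb

Answer: BaAbAaa$cb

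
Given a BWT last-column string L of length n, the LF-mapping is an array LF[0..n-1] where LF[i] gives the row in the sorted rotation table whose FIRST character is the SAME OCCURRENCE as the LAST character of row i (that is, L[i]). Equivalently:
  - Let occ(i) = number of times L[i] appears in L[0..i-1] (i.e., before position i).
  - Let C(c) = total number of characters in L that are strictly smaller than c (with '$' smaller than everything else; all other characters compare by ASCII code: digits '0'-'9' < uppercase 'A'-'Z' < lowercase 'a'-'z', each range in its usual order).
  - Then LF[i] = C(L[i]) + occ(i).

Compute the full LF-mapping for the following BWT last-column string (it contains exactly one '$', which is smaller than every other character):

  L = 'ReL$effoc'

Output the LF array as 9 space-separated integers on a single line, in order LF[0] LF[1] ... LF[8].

Char counts: '$':1, 'L':1, 'R':1, 'c':1, 'e':2, 'f':2, 'o':1
C (first-col start): C('$')=0, C('L')=1, C('R')=2, C('c')=3, C('e')=4, C('f')=6, C('o')=8
L[0]='R': occ=0, LF[0]=C('R')+0=2+0=2
L[1]='e': occ=0, LF[1]=C('e')+0=4+0=4
L[2]='L': occ=0, LF[2]=C('L')+0=1+0=1
L[3]='$': occ=0, LF[3]=C('$')+0=0+0=0
L[4]='e': occ=1, LF[4]=C('e')+1=4+1=5
L[5]='f': occ=0, LF[5]=C('f')+0=6+0=6
L[6]='f': occ=1, LF[6]=C('f')+1=6+1=7
L[7]='o': occ=0, LF[7]=C('o')+0=8+0=8
L[8]='c': occ=0, LF[8]=C('c')+0=3+0=3

Answer: 2 4 1 0 5 6 7 8 3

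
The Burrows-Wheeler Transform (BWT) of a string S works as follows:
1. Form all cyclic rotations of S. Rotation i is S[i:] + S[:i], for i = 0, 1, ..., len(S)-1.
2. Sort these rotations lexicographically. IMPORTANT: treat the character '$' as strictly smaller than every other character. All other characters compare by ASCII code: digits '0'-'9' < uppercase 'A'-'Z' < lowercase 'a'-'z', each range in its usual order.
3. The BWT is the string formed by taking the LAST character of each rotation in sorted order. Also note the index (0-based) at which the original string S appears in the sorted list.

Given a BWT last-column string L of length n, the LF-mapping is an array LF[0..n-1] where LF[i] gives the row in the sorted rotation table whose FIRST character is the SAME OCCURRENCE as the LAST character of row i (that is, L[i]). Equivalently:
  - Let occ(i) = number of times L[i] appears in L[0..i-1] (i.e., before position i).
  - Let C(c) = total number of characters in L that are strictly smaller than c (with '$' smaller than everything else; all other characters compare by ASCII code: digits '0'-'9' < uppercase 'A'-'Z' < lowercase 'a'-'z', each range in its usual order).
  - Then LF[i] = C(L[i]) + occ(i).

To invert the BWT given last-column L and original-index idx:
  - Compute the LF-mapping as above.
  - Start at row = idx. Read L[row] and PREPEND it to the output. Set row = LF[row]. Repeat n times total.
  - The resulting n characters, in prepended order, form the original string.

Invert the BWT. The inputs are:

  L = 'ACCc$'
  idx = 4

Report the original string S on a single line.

LF mapping: 1 2 3 4 0
Walk LF starting at row 4, prepending L[row]:
  step 1: row=4, L[4]='$', prepend. Next row=LF[4]=0
  step 2: row=0, L[0]='A', prepend. Next row=LF[0]=1
  step 3: row=1, L[1]='C', prepend. Next row=LF[1]=2
  step 4: row=2, L[2]='C', prepend. Next row=LF[2]=3
  step 5: row=3, L[3]='c', prepend. Next row=LF[3]=4
Reversed output: cCCA$

Answer: cCCA$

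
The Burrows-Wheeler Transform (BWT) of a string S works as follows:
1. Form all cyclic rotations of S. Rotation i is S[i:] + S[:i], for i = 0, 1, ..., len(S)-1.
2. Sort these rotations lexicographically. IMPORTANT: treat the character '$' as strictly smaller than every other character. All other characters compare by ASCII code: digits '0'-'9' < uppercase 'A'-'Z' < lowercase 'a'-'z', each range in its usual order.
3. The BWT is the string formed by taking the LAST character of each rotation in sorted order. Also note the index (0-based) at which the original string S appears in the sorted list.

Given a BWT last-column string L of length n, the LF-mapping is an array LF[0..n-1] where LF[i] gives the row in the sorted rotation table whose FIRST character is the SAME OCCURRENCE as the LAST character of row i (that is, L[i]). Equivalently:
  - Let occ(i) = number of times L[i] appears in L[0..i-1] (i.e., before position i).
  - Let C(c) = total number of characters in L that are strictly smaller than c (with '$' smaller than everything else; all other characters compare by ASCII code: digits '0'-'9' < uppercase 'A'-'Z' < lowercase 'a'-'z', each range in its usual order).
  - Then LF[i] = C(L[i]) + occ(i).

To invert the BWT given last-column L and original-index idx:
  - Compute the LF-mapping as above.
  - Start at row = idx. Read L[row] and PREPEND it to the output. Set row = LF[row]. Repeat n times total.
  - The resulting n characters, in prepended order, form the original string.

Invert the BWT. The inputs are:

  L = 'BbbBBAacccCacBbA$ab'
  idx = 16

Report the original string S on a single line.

Answer: caBbbcbAcCacabABBB$

Derivation:
LF mapping: 3 11 12 4 5 1 8 15 16 17 7 9 18 6 13 2 0 10 14
Walk LF starting at row 16, prepending L[row]:
  step 1: row=16, L[16]='$', prepend. Next row=LF[16]=0
  step 2: row=0, L[0]='B', prepend. Next row=LF[0]=3
  step 3: row=3, L[3]='B', prepend. Next row=LF[3]=4
  step 4: row=4, L[4]='B', prepend. Next row=LF[4]=5
  step 5: row=5, L[5]='A', prepend. Next row=LF[5]=1
  step 6: row=1, L[1]='b', prepend. Next row=LF[1]=11
  step 7: row=11, L[11]='a', prepend. Next row=LF[11]=9
  step 8: row=9, L[9]='c', prepend. Next row=LF[9]=17
  step 9: row=17, L[17]='a', prepend. Next row=LF[17]=10
  step 10: row=10, L[10]='C', prepend. Next row=LF[10]=7
  step 11: row=7, L[7]='c', prepend. Next row=LF[7]=15
  step 12: row=15, L[15]='A', prepend. Next row=LF[15]=2
  step 13: row=2, L[2]='b', prepend. Next row=LF[2]=12
  step 14: row=12, L[12]='c', prepend. Next row=LF[12]=18
  step 15: row=18, L[18]='b', prepend. Next row=LF[18]=14
  step 16: row=14, L[14]='b', prepend. Next row=LF[14]=13
  step 17: row=13, L[13]='B', prepend. Next row=LF[13]=6
  step 18: row=6, L[6]='a', prepend. Next row=LF[6]=8
  step 19: row=8, L[8]='c', prepend. Next row=LF[8]=16
Reversed output: caBbbcbAcCacabABBB$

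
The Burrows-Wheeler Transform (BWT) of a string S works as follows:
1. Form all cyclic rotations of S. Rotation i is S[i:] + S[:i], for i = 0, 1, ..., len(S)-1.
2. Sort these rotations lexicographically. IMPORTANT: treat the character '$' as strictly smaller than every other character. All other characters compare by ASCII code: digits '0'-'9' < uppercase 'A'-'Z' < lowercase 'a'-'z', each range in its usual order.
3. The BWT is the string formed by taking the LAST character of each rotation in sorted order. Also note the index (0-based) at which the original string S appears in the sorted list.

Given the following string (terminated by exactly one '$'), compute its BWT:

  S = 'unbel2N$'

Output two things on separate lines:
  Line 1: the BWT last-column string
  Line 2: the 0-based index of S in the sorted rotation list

Answer: Nl2nbeu$
7

Derivation:
All 8 rotations (rotation i = S[i:]+S[:i]):
  rot[0] = unbel2N$
  rot[1] = nbel2N$u
  rot[2] = bel2N$un
  rot[3] = el2N$unb
  rot[4] = l2N$unbe
  rot[5] = 2N$unbel
  rot[6] = N$unbel2
  rot[7] = $unbel2N
Sorted (with $ < everything):
  sorted[0] = $unbel2N  (last char: 'N')
  sorted[1] = 2N$unbel  (last char: 'l')
  sorted[2] = N$unbel2  (last char: '2')
  sorted[3] = bel2N$un  (last char: 'n')
  sorted[4] = el2N$unb  (last char: 'b')
  sorted[5] = l2N$unbe  (last char: 'e')
  sorted[6] = nbel2N$u  (last char: 'u')
  sorted[7] = unbel2N$  (last char: '$')
Last column: Nl2nbeu$
Original string S is at sorted index 7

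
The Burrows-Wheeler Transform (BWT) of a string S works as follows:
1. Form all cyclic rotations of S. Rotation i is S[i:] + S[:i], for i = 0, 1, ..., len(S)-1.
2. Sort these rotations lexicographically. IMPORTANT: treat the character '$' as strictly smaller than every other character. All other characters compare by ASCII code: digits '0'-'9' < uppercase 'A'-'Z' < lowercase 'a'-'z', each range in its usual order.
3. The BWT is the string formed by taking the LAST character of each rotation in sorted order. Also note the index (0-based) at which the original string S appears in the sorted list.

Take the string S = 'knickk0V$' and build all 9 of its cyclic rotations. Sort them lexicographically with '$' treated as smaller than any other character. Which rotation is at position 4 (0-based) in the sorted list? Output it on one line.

All 9 rotations (rotation i = S[i:]+S[:i]):
  rot[0] = knickk0V$
  rot[1] = nickk0V$k
  rot[2] = ickk0V$kn
  rot[3] = ckk0V$kni
  rot[4] = kk0V$knic
  rot[5] = k0V$knick
  rot[6] = 0V$knickk
  rot[7] = V$knickk0
  rot[8] = $knickk0V
Sorted (with $ < everything):
  sorted[0] = $knickk0V
  sorted[1] = 0V$knickk
  sorted[2] = V$knickk0
  sorted[3] = ckk0V$kni
  sorted[4] = ickk0V$kn
  sorted[5] = k0V$knick
  sorted[6] = kk0V$knic
  sorted[7] = knickk0V$
  sorted[8] = nickk0V$k
sorted[4] = ickk0V$kn

Answer: ickk0V$kn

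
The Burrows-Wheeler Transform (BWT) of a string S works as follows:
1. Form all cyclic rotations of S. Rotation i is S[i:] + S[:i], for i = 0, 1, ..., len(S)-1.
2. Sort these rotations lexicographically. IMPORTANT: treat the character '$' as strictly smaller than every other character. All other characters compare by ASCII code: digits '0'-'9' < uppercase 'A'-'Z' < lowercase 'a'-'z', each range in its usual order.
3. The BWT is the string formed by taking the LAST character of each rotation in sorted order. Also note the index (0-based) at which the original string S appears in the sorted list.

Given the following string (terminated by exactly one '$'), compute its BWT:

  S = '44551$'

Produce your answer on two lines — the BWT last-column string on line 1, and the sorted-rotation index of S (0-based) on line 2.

All 6 rotations (rotation i = S[i:]+S[:i]):
  rot[0] = 44551$
  rot[1] = 4551$4
  rot[2] = 551$44
  rot[3] = 51$445
  rot[4] = 1$4455
  rot[5] = $44551
Sorted (with $ < everything):
  sorted[0] = $44551  (last char: '1')
  sorted[1] = 1$4455  (last char: '5')
  sorted[2] = 44551$  (last char: '$')
  sorted[3] = 4551$4  (last char: '4')
  sorted[4] = 51$445  (last char: '5')
  sorted[5] = 551$44  (last char: '4')
Last column: 15$454
Original string S is at sorted index 2

Answer: 15$454
2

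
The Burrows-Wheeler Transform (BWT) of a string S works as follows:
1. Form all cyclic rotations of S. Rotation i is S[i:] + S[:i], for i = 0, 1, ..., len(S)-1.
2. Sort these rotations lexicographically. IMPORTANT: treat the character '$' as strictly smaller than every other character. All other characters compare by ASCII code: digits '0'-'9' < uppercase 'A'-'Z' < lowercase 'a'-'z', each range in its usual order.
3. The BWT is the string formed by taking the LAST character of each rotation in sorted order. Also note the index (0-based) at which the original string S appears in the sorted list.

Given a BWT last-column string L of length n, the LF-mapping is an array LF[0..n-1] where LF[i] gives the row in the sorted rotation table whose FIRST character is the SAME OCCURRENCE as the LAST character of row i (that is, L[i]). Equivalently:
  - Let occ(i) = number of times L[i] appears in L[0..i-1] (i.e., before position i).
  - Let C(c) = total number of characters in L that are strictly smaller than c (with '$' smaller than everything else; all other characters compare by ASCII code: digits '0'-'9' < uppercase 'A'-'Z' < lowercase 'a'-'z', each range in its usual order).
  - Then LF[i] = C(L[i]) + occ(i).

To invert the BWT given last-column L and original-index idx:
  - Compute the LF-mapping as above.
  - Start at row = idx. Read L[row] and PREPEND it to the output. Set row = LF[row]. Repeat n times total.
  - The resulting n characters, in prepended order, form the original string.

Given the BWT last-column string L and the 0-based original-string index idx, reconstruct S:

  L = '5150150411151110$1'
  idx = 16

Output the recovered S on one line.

LF mapping: 14 4 15 1 5 16 2 13 6 7 8 17 9 10 11 3 0 12
Walk LF starting at row 16, prepending L[row]:
  step 1: row=16, L[16]='$', prepend. Next row=LF[16]=0
  step 2: row=0, L[0]='5', prepend. Next row=LF[0]=14
  step 3: row=14, L[14]='1', prepend. Next row=LF[14]=11
  step 4: row=11, L[11]='5', prepend. Next row=LF[11]=17
  step 5: row=17, L[17]='1', prepend. Next row=LF[17]=12
  step 6: row=12, L[12]='1', prepend. Next row=LF[12]=9
  step 7: row=9, L[9]='1', prepend. Next row=LF[9]=7
  step 8: row=7, L[7]='4', prepend. Next row=LF[7]=13
  step 9: row=13, L[13]='1', prepend. Next row=LF[13]=10
  step 10: row=10, L[10]='1', prepend. Next row=LF[10]=8
  step 11: row=8, L[8]='1', prepend. Next row=LF[8]=6
  step 12: row=6, L[6]='0', prepend. Next row=LF[6]=2
  step 13: row=2, L[2]='5', prepend. Next row=LF[2]=15
  step 14: row=15, L[15]='0', prepend. Next row=LF[15]=3
  step 15: row=3, L[3]='0', prepend. Next row=LF[3]=1
  step 16: row=1, L[1]='1', prepend. Next row=LF[1]=4
  step 17: row=4, L[4]='1', prepend. Next row=LF[4]=5
  step 18: row=5, L[5]='5', prepend. Next row=LF[5]=16
Reversed output: 51100501114111515$

Answer: 51100501114111515$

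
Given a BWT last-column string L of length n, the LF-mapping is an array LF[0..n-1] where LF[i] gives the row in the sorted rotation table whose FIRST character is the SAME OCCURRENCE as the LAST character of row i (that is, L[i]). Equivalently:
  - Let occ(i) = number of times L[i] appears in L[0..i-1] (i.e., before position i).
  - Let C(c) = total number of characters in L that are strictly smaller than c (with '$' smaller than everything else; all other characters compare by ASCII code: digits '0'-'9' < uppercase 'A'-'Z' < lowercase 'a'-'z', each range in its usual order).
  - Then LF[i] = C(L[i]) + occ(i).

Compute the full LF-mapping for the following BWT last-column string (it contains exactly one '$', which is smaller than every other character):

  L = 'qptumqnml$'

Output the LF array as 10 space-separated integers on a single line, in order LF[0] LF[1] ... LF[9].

Char counts: '$':1, 'l':1, 'm':2, 'n':1, 'p':1, 'q':2, 't':1, 'u':1
C (first-col start): C('$')=0, C('l')=1, C('m')=2, C('n')=4, C('p')=5, C('q')=6, C('t')=8, C('u')=9
L[0]='q': occ=0, LF[0]=C('q')+0=6+0=6
L[1]='p': occ=0, LF[1]=C('p')+0=5+0=5
L[2]='t': occ=0, LF[2]=C('t')+0=8+0=8
L[3]='u': occ=0, LF[3]=C('u')+0=9+0=9
L[4]='m': occ=0, LF[4]=C('m')+0=2+0=2
L[5]='q': occ=1, LF[5]=C('q')+1=6+1=7
L[6]='n': occ=0, LF[6]=C('n')+0=4+0=4
L[7]='m': occ=1, LF[7]=C('m')+1=2+1=3
L[8]='l': occ=0, LF[8]=C('l')+0=1+0=1
L[9]='$': occ=0, LF[9]=C('$')+0=0+0=0

Answer: 6 5 8 9 2 7 4 3 1 0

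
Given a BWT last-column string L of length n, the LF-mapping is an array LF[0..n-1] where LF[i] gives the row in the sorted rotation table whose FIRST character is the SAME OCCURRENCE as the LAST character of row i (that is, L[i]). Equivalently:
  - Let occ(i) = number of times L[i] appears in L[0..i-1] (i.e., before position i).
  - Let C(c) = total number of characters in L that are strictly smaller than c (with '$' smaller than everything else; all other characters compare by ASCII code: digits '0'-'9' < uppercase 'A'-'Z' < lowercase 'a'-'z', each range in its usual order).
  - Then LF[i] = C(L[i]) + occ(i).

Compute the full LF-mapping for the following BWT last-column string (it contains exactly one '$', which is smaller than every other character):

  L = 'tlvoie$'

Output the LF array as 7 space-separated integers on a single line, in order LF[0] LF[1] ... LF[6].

Char counts: '$':1, 'e':1, 'i':1, 'l':1, 'o':1, 't':1, 'v':1
C (first-col start): C('$')=0, C('e')=1, C('i')=2, C('l')=3, C('o')=4, C('t')=5, C('v')=6
L[0]='t': occ=0, LF[0]=C('t')+0=5+0=5
L[1]='l': occ=0, LF[1]=C('l')+0=3+0=3
L[2]='v': occ=0, LF[2]=C('v')+0=6+0=6
L[3]='o': occ=0, LF[3]=C('o')+0=4+0=4
L[4]='i': occ=0, LF[4]=C('i')+0=2+0=2
L[5]='e': occ=0, LF[5]=C('e')+0=1+0=1
L[6]='$': occ=0, LF[6]=C('$')+0=0+0=0

Answer: 5 3 6 4 2 1 0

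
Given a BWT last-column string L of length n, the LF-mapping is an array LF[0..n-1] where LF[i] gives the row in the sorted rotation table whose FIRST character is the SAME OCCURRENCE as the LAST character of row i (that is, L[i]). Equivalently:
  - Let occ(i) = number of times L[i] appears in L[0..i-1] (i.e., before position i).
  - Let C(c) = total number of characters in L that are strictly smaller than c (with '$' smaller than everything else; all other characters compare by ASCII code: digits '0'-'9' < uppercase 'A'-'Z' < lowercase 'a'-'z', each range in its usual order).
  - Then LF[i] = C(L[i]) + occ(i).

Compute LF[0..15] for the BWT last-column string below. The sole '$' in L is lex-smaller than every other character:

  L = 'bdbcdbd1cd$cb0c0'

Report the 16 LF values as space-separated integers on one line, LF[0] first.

Char counts: '$':1, '0':2, '1':1, 'b':4, 'c':4, 'd':4
C (first-col start): C('$')=0, C('0')=1, C('1')=3, C('b')=4, C('c')=8, C('d')=12
L[0]='b': occ=0, LF[0]=C('b')+0=4+0=4
L[1]='d': occ=0, LF[1]=C('d')+0=12+0=12
L[2]='b': occ=1, LF[2]=C('b')+1=4+1=5
L[3]='c': occ=0, LF[3]=C('c')+0=8+0=8
L[4]='d': occ=1, LF[4]=C('d')+1=12+1=13
L[5]='b': occ=2, LF[5]=C('b')+2=4+2=6
L[6]='d': occ=2, LF[6]=C('d')+2=12+2=14
L[7]='1': occ=0, LF[7]=C('1')+0=3+0=3
L[8]='c': occ=1, LF[8]=C('c')+1=8+1=9
L[9]='d': occ=3, LF[9]=C('d')+3=12+3=15
L[10]='$': occ=0, LF[10]=C('$')+0=0+0=0
L[11]='c': occ=2, LF[11]=C('c')+2=8+2=10
L[12]='b': occ=3, LF[12]=C('b')+3=4+3=7
L[13]='0': occ=0, LF[13]=C('0')+0=1+0=1
L[14]='c': occ=3, LF[14]=C('c')+3=8+3=11
L[15]='0': occ=1, LF[15]=C('0')+1=1+1=2

Answer: 4 12 5 8 13 6 14 3 9 15 0 10 7 1 11 2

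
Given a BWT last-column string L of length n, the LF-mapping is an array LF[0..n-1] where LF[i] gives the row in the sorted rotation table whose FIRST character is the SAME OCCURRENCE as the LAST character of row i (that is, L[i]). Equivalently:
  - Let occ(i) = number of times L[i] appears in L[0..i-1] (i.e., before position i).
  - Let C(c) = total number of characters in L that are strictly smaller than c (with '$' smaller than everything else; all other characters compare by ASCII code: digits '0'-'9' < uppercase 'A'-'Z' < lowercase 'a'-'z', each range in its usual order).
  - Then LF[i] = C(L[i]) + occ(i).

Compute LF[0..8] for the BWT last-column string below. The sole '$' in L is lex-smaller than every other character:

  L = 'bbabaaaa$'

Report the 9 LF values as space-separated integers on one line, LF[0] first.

Char counts: '$':1, 'a':5, 'b':3
C (first-col start): C('$')=0, C('a')=1, C('b')=6
L[0]='b': occ=0, LF[0]=C('b')+0=6+0=6
L[1]='b': occ=1, LF[1]=C('b')+1=6+1=7
L[2]='a': occ=0, LF[2]=C('a')+0=1+0=1
L[3]='b': occ=2, LF[3]=C('b')+2=6+2=8
L[4]='a': occ=1, LF[4]=C('a')+1=1+1=2
L[5]='a': occ=2, LF[5]=C('a')+2=1+2=3
L[6]='a': occ=3, LF[6]=C('a')+3=1+3=4
L[7]='a': occ=4, LF[7]=C('a')+4=1+4=5
L[8]='$': occ=0, LF[8]=C('$')+0=0+0=0

Answer: 6 7 1 8 2 3 4 5 0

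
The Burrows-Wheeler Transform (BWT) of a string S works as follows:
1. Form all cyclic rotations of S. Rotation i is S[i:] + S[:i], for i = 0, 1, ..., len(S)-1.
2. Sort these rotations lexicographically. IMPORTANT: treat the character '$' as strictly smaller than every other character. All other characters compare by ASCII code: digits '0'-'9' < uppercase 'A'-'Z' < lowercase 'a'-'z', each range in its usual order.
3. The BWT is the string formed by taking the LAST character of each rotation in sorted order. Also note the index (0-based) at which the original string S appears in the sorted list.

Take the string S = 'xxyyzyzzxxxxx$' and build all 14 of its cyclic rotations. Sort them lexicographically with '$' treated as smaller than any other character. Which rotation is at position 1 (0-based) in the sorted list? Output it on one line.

Answer: x$xxyyzyzzxxxx

Derivation:
All 14 rotations (rotation i = S[i:]+S[:i]):
  rot[0] = xxyyzyzzxxxxx$
  rot[1] = xyyzyzzxxxxx$x
  rot[2] = yyzyzzxxxxx$xx
  rot[3] = yzyzzxxxxx$xxy
  rot[4] = zyzzxxxxx$xxyy
  rot[5] = yzzxxxxx$xxyyz
  rot[6] = zzxxxxx$xxyyzy
  rot[7] = zxxxxx$xxyyzyz
  rot[8] = xxxxx$xxyyzyzz
  rot[9] = xxxx$xxyyzyzzx
  rot[10] = xxx$xxyyzyzzxx
  rot[11] = xx$xxyyzyzzxxx
  rot[12] = x$xxyyzyzzxxxx
  rot[13] = $xxyyzyzzxxxxx
Sorted (with $ < everything):
  sorted[0] = $xxyyzyzzxxxxx
  sorted[1] = x$xxyyzyzzxxxx
  sorted[2] = xx$xxyyzyzzxxx
  sorted[3] = xxx$xxyyzyzzxx
  sorted[4] = xxxx$xxyyzyzzx
  sorted[5] = xxxxx$xxyyzyzz
  sorted[6] = xxyyzyzzxxxxx$
  sorted[7] = xyyzyzzxxxxx$x
  sorted[8] = yyzyzzxxxxx$xx
  sorted[9] = yzyzzxxxxx$xxy
  sorted[10] = yzzxxxxx$xxyyz
  sorted[11] = zxxxxx$xxyyzyz
  sorted[12] = zyzzxxxxx$xxyy
  sorted[13] = zzxxxxx$xxyyzy
sorted[1] = x$xxyyzyzzxxxx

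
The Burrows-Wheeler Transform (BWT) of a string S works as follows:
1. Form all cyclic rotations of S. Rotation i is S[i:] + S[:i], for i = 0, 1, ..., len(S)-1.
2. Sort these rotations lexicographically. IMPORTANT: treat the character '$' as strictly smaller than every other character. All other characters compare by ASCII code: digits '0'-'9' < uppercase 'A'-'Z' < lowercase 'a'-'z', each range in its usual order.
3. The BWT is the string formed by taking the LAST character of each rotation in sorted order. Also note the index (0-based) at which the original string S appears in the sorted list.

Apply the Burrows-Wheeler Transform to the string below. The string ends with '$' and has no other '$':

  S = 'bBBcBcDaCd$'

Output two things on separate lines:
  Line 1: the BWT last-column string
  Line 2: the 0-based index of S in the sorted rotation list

All 11 rotations (rotation i = S[i:]+S[:i]):
  rot[0] = bBBcBcDaCd$
  rot[1] = BBcBcDaCd$b
  rot[2] = BcBcDaCd$bB
  rot[3] = cBcDaCd$bBB
  rot[4] = BcDaCd$bBBc
  rot[5] = cDaCd$bBBcB
  rot[6] = DaCd$bBBcBc
  rot[7] = aCd$bBBcBcD
  rot[8] = Cd$bBBcBcDa
  rot[9] = d$bBBcBcDaC
  rot[10] = $bBBcBcDaCd
Sorted (with $ < everything):
  sorted[0] = $bBBcBcDaCd  (last char: 'd')
  sorted[1] = BBcBcDaCd$b  (last char: 'b')
  sorted[2] = BcBcDaCd$bB  (last char: 'B')
  sorted[3] = BcDaCd$bBBc  (last char: 'c')
  sorted[4] = Cd$bBBcBcDa  (last char: 'a')
  sorted[5] = DaCd$bBBcBc  (last char: 'c')
  sorted[6] = aCd$bBBcBcD  (last char: 'D')
  sorted[7] = bBBcBcDaCd$  (last char: '$')
  sorted[8] = cBcDaCd$bBB  (last char: 'B')
  sorted[9] = cDaCd$bBBcB  (last char: 'B')
  sorted[10] = d$bBBcBcDaC  (last char: 'C')
Last column: dbBcacD$BBC
Original string S is at sorted index 7

Answer: dbBcacD$BBC
7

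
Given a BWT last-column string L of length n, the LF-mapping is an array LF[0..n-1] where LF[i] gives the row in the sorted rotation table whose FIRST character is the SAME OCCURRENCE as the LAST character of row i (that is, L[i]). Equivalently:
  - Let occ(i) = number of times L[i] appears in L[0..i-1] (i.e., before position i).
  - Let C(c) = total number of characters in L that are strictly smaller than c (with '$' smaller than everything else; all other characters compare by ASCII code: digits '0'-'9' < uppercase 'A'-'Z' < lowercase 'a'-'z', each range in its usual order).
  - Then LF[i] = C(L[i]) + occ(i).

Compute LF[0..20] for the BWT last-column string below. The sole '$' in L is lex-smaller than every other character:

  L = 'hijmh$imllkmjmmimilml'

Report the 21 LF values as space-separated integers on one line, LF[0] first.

Char counts: '$':1, 'h':2, 'i':4, 'j':2, 'k':1, 'l':4, 'm':7
C (first-col start): C('$')=0, C('h')=1, C('i')=3, C('j')=7, C('k')=9, C('l')=10, C('m')=14
L[0]='h': occ=0, LF[0]=C('h')+0=1+0=1
L[1]='i': occ=0, LF[1]=C('i')+0=3+0=3
L[2]='j': occ=0, LF[2]=C('j')+0=7+0=7
L[3]='m': occ=0, LF[3]=C('m')+0=14+0=14
L[4]='h': occ=1, LF[4]=C('h')+1=1+1=2
L[5]='$': occ=0, LF[5]=C('$')+0=0+0=0
L[6]='i': occ=1, LF[6]=C('i')+1=3+1=4
L[7]='m': occ=1, LF[7]=C('m')+1=14+1=15
L[8]='l': occ=0, LF[8]=C('l')+0=10+0=10
L[9]='l': occ=1, LF[9]=C('l')+1=10+1=11
L[10]='k': occ=0, LF[10]=C('k')+0=9+0=9
L[11]='m': occ=2, LF[11]=C('m')+2=14+2=16
L[12]='j': occ=1, LF[12]=C('j')+1=7+1=8
L[13]='m': occ=3, LF[13]=C('m')+3=14+3=17
L[14]='m': occ=4, LF[14]=C('m')+4=14+4=18
L[15]='i': occ=2, LF[15]=C('i')+2=3+2=5
L[16]='m': occ=5, LF[16]=C('m')+5=14+5=19
L[17]='i': occ=3, LF[17]=C('i')+3=3+3=6
L[18]='l': occ=2, LF[18]=C('l')+2=10+2=12
L[19]='m': occ=6, LF[19]=C('m')+6=14+6=20
L[20]='l': occ=3, LF[20]=C('l')+3=10+3=13

Answer: 1 3 7 14 2 0 4 15 10 11 9 16 8 17 18 5 19 6 12 20 13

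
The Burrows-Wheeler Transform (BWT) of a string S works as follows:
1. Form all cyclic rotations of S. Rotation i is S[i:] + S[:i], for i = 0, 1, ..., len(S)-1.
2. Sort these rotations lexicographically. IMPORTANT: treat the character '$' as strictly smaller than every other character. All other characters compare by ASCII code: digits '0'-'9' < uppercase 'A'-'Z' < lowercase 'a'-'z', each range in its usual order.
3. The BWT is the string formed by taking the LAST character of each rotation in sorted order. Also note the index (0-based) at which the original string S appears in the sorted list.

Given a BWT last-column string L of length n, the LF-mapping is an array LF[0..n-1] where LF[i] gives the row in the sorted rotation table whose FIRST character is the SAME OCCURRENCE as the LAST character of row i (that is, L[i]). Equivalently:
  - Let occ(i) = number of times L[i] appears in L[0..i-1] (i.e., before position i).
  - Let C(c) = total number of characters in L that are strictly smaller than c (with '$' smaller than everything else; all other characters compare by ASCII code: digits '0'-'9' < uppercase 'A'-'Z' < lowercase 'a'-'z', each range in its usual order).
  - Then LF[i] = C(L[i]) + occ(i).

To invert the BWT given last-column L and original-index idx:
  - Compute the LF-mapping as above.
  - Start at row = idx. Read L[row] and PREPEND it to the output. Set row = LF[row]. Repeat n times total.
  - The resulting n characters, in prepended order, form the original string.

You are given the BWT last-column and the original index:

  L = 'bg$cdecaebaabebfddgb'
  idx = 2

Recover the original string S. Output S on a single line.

LF mapping: 4 18 0 9 11 14 10 1 15 5 2 3 6 16 7 17 12 13 19 8
Walk LF starting at row 2, prepending L[row]:
  step 1: row=2, L[2]='$', prepend. Next row=LF[2]=0
  step 2: row=0, L[0]='b', prepend. Next row=LF[0]=4
  step 3: row=4, L[4]='d', prepend. Next row=LF[4]=11
  step 4: row=11, L[11]='a', prepend. Next row=LF[11]=3
  step 5: row=3, L[3]='c', prepend. Next row=LF[3]=9
  step 6: row=9, L[9]='b', prepend. Next row=LF[9]=5
  step 7: row=5, L[5]='e', prepend. Next row=LF[5]=14
  step 8: row=14, L[14]='b', prepend. Next row=LF[14]=7
  step 9: row=7, L[7]='a', prepend. Next row=LF[7]=1
  step 10: row=1, L[1]='g', prepend. Next row=LF[1]=18
  step 11: row=18, L[18]='g', prepend. Next row=LF[18]=19
  step 12: row=19, L[19]='b', prepend. Next row=LF[19]=8
  step 13: row=8, L[8]='e', prepend. Next row=LF[8]=15
  step 14: row=15, L[15]='f', prepend. Next row=LF[15]=17
  step 15: row=17, L[17]='d', prepend. Next row=LF[17]=13
  step 16: row=13, L[13]='e', prepend. Next row=LF[13]=16
  step 17: row=16, L[16]='d', prepend. Next row=LF[16]=12
  step 18: row=12, L[12]='b', prepend. Next row=LF[12]=6
  step 19: row=6, L[6]='c', prepend. Next row=LF[6]=10
  step 20: row=10, L[10]='a', prepend. Next row=LF[10]=2
Reversed output: acbdedfebggabebcadb$

Answer: acbdedfebggabebcadb$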